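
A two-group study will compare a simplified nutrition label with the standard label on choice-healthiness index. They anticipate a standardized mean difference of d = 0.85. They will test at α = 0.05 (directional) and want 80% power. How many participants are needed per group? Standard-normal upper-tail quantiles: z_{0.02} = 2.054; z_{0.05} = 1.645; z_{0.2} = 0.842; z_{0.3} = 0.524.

For two independent groups with equal n: n = 2·((z_{α} + z_β) / d)².
z_{α} + z_β = 1.645 + 0.842 = 2.487.
n = 2 × (2.487 / 0.85)² = 2 × 2.926² = 2 × 8.56 = 17.1.
Round up to the next whole participant.

n = 18 per group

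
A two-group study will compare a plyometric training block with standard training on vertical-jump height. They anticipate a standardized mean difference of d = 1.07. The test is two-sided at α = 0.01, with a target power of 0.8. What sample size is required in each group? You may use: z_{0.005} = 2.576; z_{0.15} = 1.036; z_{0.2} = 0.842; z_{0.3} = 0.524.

For two independent groups with equal n: n = 2·((z_{α/2} + z_β) / d)².
z_{α/2} + z_β = 2.576 + 0.842 = 3.418.
n = 2 × (3.418 / 1.07)² = 2 × 3.194² = 2 × 10.20 = 20.4.
Round up to the next whole participant.

n = 21 per group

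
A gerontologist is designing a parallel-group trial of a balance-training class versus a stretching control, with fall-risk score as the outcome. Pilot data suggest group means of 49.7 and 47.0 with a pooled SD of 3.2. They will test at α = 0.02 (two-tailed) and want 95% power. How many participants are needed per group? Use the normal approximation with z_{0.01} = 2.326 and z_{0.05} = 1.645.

n = 45 per group

Cohen's d = |M₁ − M₂| / SD_pooled = |49.7 − 47.0| / 3.2 = 2.7 / 3.2 = 0.844.
For two independent groups with equal n: n = 2·((z_{α/2} + z_β) / d)².
z_{α/2} + z_β = 2.326 + 1.645 = 3.971.
n = 2 × (3.971 / 0.844)² = 2 × 4.705² = 2 × 22.14 = 44.3.
Round up to the next whole participant.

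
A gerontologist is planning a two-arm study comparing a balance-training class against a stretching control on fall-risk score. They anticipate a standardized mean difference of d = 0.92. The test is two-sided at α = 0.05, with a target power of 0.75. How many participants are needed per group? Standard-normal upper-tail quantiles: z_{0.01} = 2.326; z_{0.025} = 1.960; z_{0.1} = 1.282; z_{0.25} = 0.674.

For two independent groups with equal n: n = 2·((z_{α/2} + z_β) / d)².
z_{α/2} + z_β = 1.960 + 0.674 = 2.634.
n = 2 × (2.634 / 0.92)² = 2 × 2.863² = 2 × 8.20 = 16.4.
Round up to the next whole participant.

n = 17 per group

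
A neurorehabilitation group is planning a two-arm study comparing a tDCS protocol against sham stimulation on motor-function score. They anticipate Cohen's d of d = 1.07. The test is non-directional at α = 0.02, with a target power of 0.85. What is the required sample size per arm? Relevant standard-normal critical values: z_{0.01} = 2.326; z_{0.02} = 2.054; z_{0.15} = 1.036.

n = 20 per group

For two independent groups with equal n: n = 2·((z_{α/2} + z_β) / d)².
z_{α/2} + z_β = 2.326 + 1.036 = 3.362.
n = 2 × (3.362 / 1.07)² = 2 × 3.142² = 2 × 9.87 = 19.7.
Round up to the next whole participant.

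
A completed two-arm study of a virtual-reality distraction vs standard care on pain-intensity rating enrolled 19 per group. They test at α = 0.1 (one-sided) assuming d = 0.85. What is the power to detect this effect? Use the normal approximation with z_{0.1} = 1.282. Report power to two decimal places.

power ≈ 0.91

For two equal groups, power = Φ(d·√(n/2) − z_{α}).
d·√(n/2) = 0.85 × √(19/2) = 0.85 × 3.082 = 2.620.
z_β = 2.620 − 1.282 = 1.338.
Power = Φ(1.338) = 0.910.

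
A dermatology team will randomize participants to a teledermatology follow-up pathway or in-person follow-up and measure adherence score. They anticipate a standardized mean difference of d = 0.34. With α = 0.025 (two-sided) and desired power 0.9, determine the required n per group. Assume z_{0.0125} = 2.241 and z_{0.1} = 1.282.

n = 215 per group

For two independent groups with equal n: n = 2·((z_{α/2} + z_β) / d)².
z_{α/2} + z_β = 2.241 + 1.282 = 3.523.
n = 2 × (3.523 / 0.34)² = 2 × 10.362² = 2 × 107.37 = 214.7.
Round up to the next whole participant.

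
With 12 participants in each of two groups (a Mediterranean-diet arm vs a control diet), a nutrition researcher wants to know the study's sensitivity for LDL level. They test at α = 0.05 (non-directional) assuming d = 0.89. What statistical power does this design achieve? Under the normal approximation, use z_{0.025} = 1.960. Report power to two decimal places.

power ≈ 0.59

For two equal groups, power = Φ(d·√(n/2) − z_{α/2}).
d·√(n/2) = 0.89 × √(12/2) = 0.89 × 2.449 = 2.180.
z_β = 2.180 − 1.960 = 0.220.
Power = Φ(0.220) = 0.587.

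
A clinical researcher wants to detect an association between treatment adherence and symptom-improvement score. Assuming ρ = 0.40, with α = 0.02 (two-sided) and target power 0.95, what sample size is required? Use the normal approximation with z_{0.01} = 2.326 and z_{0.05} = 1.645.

n = 91

Fisher's z: C = ½·ln((1+r)/(1−r)) = ½·ln(2.3333) = 0.4236.
n = ((z_{α/2} + z_β)/C)² + 3.
(2.326 + 1.645) / 0.4236 = 3.971 / 0.4236 = 9.374.
n = 9.374² + 3 = 87.88 + 3 = 90.9.
Round up.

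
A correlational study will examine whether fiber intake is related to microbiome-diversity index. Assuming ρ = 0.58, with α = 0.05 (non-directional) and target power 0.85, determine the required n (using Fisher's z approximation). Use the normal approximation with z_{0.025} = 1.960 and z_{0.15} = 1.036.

Fisher's z: C = ½·ln((1+r)/(1−r)) = ½·ln(3.7619) = 0.6625.
n = ((z_{α/2} + z_β)/C)² + 3.
(1.960 + 1.036) / 0.6625 = 2.996 / 0.6625 = 4.522.
n = 4.522² + 3 = 20.45 + 3 = 23.5.
Round up.

n = 24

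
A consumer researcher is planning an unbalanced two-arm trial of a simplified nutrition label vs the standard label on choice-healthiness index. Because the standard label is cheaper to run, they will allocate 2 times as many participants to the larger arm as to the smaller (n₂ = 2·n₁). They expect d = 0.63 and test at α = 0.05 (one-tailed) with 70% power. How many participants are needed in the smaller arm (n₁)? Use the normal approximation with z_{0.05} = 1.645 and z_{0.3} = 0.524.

With allocation ratio k = n₂/n₁ = 2, Var(x̄₁−x̄₂) = σ²(1/n₁ + 1/(k·n₁)) = σ²·(k+1)/(k·n₁).
So n₁ = (1 + 1/k)·((z_{α} + z_β)/d)² = 1.500 × (2.169/0.63)².
n₁ = 1.500 × 11.85 = 17.8.
Round up: n₁ = 18, giving n₂ = 2 × 18 = 36.

n₁ = 18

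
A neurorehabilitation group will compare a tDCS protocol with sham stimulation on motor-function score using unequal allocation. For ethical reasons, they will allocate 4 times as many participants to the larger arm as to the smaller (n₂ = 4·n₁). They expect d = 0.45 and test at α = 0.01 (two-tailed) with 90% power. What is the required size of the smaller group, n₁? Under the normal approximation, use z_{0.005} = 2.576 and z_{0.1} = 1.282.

n₁ = 92

With allocation ratio k = n₂/n₁ = 4, Var(x̄₁−x̄₂) = σ²(1/n₁ + 1/(k·n₁)) = σ²·(k+1)/(k·n₁).
So n₁ = (1 + 1/k)·((z_{α/2} + z_β)/d)² = 1.250 × (3.858/0.45)².
n₁ = 1.250 × 73.50 = 91.9.
Round up: n₁ = 92, giving n₂ = 4 × 92 = 368.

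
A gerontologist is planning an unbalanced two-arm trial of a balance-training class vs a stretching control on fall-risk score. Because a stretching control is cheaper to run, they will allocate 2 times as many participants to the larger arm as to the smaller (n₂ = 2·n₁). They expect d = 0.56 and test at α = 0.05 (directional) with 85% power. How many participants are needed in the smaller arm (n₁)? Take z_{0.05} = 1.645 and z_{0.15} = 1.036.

With allocation ratio k = n₂/n₁ = 2, Var(x̄₁−x̄₂) = σ²(1/n₁ + 1/(k·n₁)) = σ²·(k+1)/(k·n₁).
So n₁ = (1 + 1/k)·((z_{α} + z_β)/d)² = 1.500 × (2.681/0.56)².
n₁ = 1.500 × 22.92 = 34.4.
Round up: n₁ = 35, giving n₂ = 2 × 35 = 70.

n₁ = 35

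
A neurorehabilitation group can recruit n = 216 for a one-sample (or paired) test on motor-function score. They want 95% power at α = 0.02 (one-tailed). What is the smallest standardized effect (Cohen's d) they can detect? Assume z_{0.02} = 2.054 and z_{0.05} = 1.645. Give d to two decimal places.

For a single sample (or paired design) of n = 216: d_min = (z_{α} + z_β)/√n.
z-sum = 2.054 + 1.645 = 3.699.
d_min = 3.699 / √216 = 3.699 / 14.697 = 0.252.

d_min ≈ 0.25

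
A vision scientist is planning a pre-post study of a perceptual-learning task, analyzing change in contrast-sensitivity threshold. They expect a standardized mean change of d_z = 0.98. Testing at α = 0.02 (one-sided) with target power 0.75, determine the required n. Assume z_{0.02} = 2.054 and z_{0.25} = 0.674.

n = 8 pairs

For a paired (one-sample on differences) test: n = ((z_{α} + z_β) / d)².
z_{α} + z_β = 2.054 + 0.674 = 2.728.
n = (2.728 / 0.98)² = 2.784² = 7.75.
Round up.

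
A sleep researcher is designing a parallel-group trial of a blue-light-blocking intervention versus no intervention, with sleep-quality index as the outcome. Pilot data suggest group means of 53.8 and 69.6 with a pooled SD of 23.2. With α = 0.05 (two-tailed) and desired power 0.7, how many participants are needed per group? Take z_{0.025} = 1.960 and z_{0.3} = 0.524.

Cohen's d = |M₁ − M₂| / SD_pooled = |53.8 − 69.6| / 23.2 = 15.8 / 23.2 = 0.681.
For two independent groups with equal n: n = 2·((z_{α/2} + z_β) / d)².
z_{α/2} + z_β = 1.960 + 0.524 = 2.484.
n = 2 × (2.484 / 0.681)² = 2 × 3.648² = 2 × 13.30 = 26.6.
Round up to the next whole participant.

n = 27 per group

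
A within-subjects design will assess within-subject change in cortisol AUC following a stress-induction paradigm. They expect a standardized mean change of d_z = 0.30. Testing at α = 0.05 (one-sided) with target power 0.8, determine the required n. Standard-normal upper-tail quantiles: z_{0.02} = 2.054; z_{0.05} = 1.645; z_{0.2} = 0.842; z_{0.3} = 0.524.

n = 69 pairs

For a paired (one-sample on differences) test: n = ((z_{α} + z_β) / d)².
z_{α} + z_β = 1.645 + 0.842 = 2.487.
n = (2.487 / 0.30)² = 8.290² = 68.72.
Round up.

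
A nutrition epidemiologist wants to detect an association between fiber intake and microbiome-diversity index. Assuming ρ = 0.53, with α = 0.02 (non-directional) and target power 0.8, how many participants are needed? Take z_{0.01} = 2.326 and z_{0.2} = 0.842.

n = 32

Fisher's z: C = ½·ln((1+r)/(1−r)) = ½·ln(3.2553) = 0.5901.
n = ((z_{α/2} + z_β)/C)² + 3.
(2.326 + 0.842) / 0.5901 = 3.168 / 0.5901 = 5.369.
n = 5.369² + 3 = 28.82 + 3 = 31.8.
Round up.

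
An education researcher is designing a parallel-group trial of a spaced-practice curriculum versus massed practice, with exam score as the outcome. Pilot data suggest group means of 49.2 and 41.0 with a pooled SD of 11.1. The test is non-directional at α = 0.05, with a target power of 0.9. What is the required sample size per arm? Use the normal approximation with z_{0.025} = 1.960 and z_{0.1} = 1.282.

Cohen's d = |M₁ − M₂| / SD_pooled = |49.2 − 41.0| / 11.1 = 8.2 / 11.1 = 0.739.
For two independent groups with equal n: n = 2·((z_{α/2} + z_β) / d)².
z_{α/2} + z_β = 1.960 + 1.282 = 3.242.
n = 2 × (3.242 / 0.739)² = 2 × 4.387² = 2 × 19.25 = 38.5.
Round up to the next whole participant.

n = 39 per group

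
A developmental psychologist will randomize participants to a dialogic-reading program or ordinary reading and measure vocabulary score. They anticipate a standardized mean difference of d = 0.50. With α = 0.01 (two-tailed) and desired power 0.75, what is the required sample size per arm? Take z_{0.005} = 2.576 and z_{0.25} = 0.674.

n = 85 per group

For two independent groups with equal n: n = 2·((z_{α/2} + z_β) / d)².
z_{α/2} + z_β = 2.576 + 0.674 = 3.250.
n = 2 × (3.250 / 0.50)² = 2 × 6.500² = 2 × 42.25 = 84.5.
Round up to the next whole participant.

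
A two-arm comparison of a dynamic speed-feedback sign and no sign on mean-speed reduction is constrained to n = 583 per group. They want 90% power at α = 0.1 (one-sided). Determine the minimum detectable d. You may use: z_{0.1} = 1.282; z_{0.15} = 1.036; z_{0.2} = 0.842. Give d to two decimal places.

For two independent groups of n = 583 each: d_min = (z_{α} + z_β)·√(2/n).
z-sum = 1.282 + 1.282 = 2.564.
d_min = 2.564 × √(2/583) = 2.564 × 0.0586 = 0.150.

d_min ≈ 0.15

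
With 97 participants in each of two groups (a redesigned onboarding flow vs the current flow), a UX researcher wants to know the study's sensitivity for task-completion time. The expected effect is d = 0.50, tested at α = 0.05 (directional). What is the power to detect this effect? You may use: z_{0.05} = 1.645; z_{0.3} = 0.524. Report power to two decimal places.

power ≈ 0.97

For two equal groups, power = Φ(d·√(n/2) − z_{α}).
d·√(n/2) = 0.50 × √(97/2) = 0.50 × 6.964 = 3.482.
z_β = 3.482 − 1.645 = 1.837.
Power = Φ(1.837) = 0.967.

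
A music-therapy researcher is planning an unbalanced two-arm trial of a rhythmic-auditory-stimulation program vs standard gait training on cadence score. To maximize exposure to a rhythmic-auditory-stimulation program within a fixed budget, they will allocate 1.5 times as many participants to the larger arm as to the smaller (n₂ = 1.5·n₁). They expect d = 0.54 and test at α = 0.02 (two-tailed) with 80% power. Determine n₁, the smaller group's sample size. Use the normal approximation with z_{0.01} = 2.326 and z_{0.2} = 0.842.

With allocation ratio k = n₂/n₁ = 1.5, Var(x̄₁−x̄₂) = σ²(1/n₁ + 1/(k·n₁)) = σ²·(k+1)/(k·n₁).
So n₁ = (1 + 1/k)·((z_{α/2} + z_β)/d)² = 1.667 × (3.168/0.54)².
n₁ = 1.667 × 34.42 = 57.4.
Round up: n₁ = 58, giving n₂ = 1.5 × 58 = 87.

n₁ = 58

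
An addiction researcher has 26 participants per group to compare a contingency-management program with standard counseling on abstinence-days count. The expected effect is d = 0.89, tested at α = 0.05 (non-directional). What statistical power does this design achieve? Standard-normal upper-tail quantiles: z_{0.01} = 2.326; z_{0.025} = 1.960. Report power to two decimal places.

power ≈ 0.89

For two equal groups, power = Φ(d·√(n/2) − z_{α/2}).
d·√(n/2) = 0.89 × √(26/2) = 0.89 × 3.606 = 3.209.
z_β = 3.209 − 1.960 = 1.249.
Power = Φ(1.249) = 0.894.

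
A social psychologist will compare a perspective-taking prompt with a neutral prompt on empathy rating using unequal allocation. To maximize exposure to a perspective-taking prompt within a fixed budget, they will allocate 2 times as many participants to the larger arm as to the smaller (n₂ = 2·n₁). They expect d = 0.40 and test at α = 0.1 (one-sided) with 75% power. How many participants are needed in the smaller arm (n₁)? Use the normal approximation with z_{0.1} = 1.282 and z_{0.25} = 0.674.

n₁ = 36

With allocation ratio k = n₂/n₁ = 2, Var(x̄₁−x̄₂) = σ²(1/n₁ + 1/(k·n₁)) = σ²·(k+1)/(k·n₁).
So n₁ = (1 + 1/k)·((z_{α} + z_β)/d)² = 1.500 × (1.956/0.40)².
n₁ = 1.500 × 23.91 = 35.9.
Round up: n₁ = 36, giving n₂ = 2 × 36 = 72.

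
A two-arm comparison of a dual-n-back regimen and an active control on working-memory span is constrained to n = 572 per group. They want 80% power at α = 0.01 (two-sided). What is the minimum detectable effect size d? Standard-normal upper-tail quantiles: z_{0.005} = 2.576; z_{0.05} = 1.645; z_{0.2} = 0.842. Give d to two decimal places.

d_min ≈ 0.20

For two independent groups of n = 572 each: d_min = (z_{α/2} + z_β)·√(2/n).
z-sum = 2.576 + 0.842 = 3.418.
d_min = 3.418 × √(2/572) = 3.418 × 0.0591 = 0.202.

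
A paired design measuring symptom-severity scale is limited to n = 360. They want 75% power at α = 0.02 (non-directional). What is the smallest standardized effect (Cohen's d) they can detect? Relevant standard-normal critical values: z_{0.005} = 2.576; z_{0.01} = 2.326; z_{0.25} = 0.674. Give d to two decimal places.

d_min ≈ 0.16

For a single sample (or paired design) of n = 360: d_min = (z_{α/2} + z_β)/√n.
z-sum = 2.326 + 0.674 = 3.000.
d_min = 3.000 / √360 = 3.000 / 18.974 = 0.158.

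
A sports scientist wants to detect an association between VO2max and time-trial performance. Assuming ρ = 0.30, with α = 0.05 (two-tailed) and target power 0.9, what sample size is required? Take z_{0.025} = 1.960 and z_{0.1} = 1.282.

Fisher's z: C = ½·ln((1+r)/(1−r)) = ½·ln(1.8571) = 0.3095.
n = ((z_{α/2} + z_β)/C)² + 3.
(1.960 + 1.282) / 0.3095 = 3.242 / 0.3095 = 10.475.
n = 10.475² + 3 = 109.72 + 3 = 112.7.
Round up.

n = 113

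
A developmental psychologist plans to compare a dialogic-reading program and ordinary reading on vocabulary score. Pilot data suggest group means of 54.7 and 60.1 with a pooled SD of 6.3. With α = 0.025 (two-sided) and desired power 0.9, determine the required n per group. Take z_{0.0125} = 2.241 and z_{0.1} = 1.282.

n = 34 per group

Cohen's d = |M₁ − M₂| / SD_pooled = |54.7 − 60.1| / 6.3 = 5.4 / 6.3 = 0.857.
For two independent groups with equal n: n = 2·((z_{α/2} + z_β) / d)².
z_{α/2} + z_β = 2.241 + 1.282 = 3.523.
n = 2 × (3.523 / 0.857)² = 2 × 4.111² = 2 × 16.90 = 33.8.
Round up to the next whole participant.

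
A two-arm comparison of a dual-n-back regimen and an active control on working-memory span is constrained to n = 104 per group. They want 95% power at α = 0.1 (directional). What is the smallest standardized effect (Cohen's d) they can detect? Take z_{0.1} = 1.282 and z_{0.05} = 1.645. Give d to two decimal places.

d_min ≈ 0.41

For two independent groups of n = 104 each: d_min = (z_{α} + z_β)·√(2/n).
z-sum = 1.282 + 1.645 = 2.927.
d_min = 2.927 × √(2/104) = 2.927 × 0.1387 = 0.406.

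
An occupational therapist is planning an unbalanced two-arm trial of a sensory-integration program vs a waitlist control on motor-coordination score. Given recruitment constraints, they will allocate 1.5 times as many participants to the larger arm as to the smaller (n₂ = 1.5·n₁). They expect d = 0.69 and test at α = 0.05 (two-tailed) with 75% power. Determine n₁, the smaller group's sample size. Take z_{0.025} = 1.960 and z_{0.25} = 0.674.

n₁ = 25

With allocation ratio k = n₂/n₁ = 1.5, Var(x̄₁−x̄₂) = σ²(1/n₁ + 1/(k·n₁)) = σ²·(k+1)/(k·n₁).
So n₁ = (1 + 1/k)·((z_{α/2} + z_β)/d)² = 1.667 × (2.634/0.69)².
n₁ = 1.667 × 14.57 = 24.3.
Round up: n₁ = 25, giving n₂ = ⌈1.5 × 25⌉ = ⌈37.5⌉ = 38.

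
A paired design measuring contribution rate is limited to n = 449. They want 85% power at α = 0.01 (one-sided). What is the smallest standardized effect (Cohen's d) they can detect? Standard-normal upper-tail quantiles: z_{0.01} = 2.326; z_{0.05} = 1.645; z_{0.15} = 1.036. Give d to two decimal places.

d_min ≈ 0.16

For a single sample (or paired design) of n = 449: d_min = (z_{α} + z_β)/√n.
z-sum = 2.326 + 1.036 = 3.362.
d_min = 3.362 / √449 = 3.362 / 21.190 = 0.159.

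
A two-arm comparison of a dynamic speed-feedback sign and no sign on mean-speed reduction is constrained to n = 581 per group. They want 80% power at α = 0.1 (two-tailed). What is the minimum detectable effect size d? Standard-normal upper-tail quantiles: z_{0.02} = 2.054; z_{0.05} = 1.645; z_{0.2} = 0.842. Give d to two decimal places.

d_min ≈ 0.15

For two independent groups of n = 581 each: d_min = (z_{α/2} + z_β)·√(2/n).
z-sum = 1.645 + 0.842 = 2.487.
d_min = 2.487 × √(2/581) = 2.487 × 0.0587 = 0.146.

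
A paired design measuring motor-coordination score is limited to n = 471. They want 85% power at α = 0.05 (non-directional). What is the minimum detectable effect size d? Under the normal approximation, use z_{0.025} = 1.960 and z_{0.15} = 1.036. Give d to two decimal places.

d_min ≈ 0.14

For a single sample (or paired design) of n = 471: d_min = (z_{α/2} + z_β)/√n.
z-sum = 1.960 + 1.036 = 2.996.
d_min = 2.996 / √471 = 2.996 / 21.703 = 0.138.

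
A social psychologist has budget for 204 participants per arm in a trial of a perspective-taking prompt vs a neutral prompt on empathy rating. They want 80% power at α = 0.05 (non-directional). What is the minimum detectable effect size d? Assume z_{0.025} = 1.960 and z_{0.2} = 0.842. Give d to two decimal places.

d_min ≈ 0.28

For two independent groups of n = 204 each: d_min = (z_{α/2} + z_β)·√(2/n).
z-sum = 1.960 + 0.842 = 2.802.
d_min = 2.802 × √(2/204) = 2.802 × 0.0990 = 0.277.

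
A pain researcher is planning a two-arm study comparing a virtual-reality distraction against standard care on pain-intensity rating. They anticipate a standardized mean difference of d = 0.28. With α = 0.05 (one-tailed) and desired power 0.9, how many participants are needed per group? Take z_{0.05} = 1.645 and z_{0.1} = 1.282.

n = 219 per group

For two independent groups with equal n: n = 2·((z_{α} + z_β) / d)².
z_{α} + z_β = 1.645 + 1.282 = 2.927.
n = 2 × (2.927 / 0.28)² = 2 × 10.454² = 2 × 109.28 = 218.6.
Round up to the next whole participant.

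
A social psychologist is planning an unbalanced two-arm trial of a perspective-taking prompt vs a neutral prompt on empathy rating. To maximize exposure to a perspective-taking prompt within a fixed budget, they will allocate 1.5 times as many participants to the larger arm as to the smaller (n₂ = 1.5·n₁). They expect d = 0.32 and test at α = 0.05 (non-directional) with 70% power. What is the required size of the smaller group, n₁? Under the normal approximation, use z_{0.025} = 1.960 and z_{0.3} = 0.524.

With allocation ratio k = n₂/n₁ = 1.5, Var(x̄₁−x̄₂) = σ²(1/n₁ + 1/(k·n₁)) = σ²·(k+1)/(k·n₁).
So n₁ = (1 + 1/k)·((z_{α/2} + z_β)/d)² = 1.667 × (2.484/0.32)².
n₁ = 1.667 × 60.26 = 100.4.
Round up: n₁ = 101, giving n₂ = ⌈1.5 × 101⌉ = ⌈151.5⌉ = 152.

n₁ = 101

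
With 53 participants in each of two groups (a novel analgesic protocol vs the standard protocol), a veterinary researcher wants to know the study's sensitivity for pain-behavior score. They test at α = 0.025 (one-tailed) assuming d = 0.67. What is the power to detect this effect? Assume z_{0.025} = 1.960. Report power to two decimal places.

power ≈ 0.93

For two equal groups, power = Φ(d·√(n/2) − z_{α}).
d·√(n/2) = 0.67 × √(53/2) = 0.67 × 5.148 = 3.449.
z_β = 3.449 − 1.960 = 1.489.
Power = Φ(1.489) = 0.932.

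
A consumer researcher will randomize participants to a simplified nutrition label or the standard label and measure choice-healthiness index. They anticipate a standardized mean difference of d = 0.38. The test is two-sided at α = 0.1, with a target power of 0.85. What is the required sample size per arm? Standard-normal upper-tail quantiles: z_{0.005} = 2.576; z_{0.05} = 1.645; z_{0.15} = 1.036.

n = 100 per group

For two independent groups with equal n: n = 2·((z_{α/2} + z_β) / d)².
z_{α/2} + z_β = 1.645 + 1.036 = 2.681.
n = 2 × (2.681 / 0.38)² = 2 × 7.055² = 2 × 49.78 = 99.6.
Round up to the next whole participant.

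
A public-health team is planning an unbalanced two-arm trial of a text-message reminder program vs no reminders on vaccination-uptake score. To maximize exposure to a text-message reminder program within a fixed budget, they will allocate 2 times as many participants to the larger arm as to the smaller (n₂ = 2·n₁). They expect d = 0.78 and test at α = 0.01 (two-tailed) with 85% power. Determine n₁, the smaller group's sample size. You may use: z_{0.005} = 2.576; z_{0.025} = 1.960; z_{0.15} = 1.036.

With allocation ratio k = n₂/n₁ = 2, Var(x̄₁−x̄₂) = σ²(1/n₁ + 1/(k·n₁)) = σ²·(k+1)/(k·n₁).
So n₁ = (1 + 1/k)·((z_{α/2} + z_β)/d)² = 1.500 × (3.612/0.78)².
n₁ = 1.500 × 21.44 = 32.2.
Round up: n₁ = 33, giving n₂ = 2 × 33 = 66.

n₁ = 33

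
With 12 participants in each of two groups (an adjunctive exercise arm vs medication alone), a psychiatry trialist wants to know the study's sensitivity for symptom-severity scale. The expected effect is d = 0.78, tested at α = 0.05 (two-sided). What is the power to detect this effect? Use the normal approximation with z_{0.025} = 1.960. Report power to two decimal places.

power ≈ 0.48

For two equal groups, power = Φ(d·√(n/2) − z_{α/2}).
d·√(n/2) = 0.78 × √(12/2) = 0.78 × 2.449 = 1.911.
z_β = 1.911 − 1.960 = -0.049.
Power = Φ(-0.049) = 0.480.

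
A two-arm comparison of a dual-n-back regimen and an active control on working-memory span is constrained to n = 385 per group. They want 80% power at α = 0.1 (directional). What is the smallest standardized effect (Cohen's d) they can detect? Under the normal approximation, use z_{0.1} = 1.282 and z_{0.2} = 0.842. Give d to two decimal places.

For two independent groups of n = 385 each: d_min = (z_{α} + z_β)·√(2/n).
z-sum = 1.282 + 0.842 = 2.124.
d_min = 2.124 × √(2/385) = 2.124 × 0.0721 = 0.153.

d_min ≈ 0.15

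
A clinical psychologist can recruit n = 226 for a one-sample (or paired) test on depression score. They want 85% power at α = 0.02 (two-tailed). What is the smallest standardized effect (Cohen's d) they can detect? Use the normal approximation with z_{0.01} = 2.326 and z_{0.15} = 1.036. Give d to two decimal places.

d_min ≈ 0.22

For a single sample (or paired design) of n = 226: d_min = (z_{α/2} + z_β)/√n.
z-sum = 2.326 + 1.036 = 3.362.
d_min = 3.362 / √226 = 3.362 / 15.033 = 0.224.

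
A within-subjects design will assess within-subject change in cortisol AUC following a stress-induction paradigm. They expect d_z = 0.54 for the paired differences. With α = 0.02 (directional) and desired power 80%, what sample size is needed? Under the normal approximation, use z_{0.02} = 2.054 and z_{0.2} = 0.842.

For a paired (one-sample on differences) test: n = ((z_{α} + z_β) / d)².
z_{α} + z_β = 2.054 + 0.842 = 2.896.
n = (2.896 / 0.54)² = 5.363² = 28.76.
Round up.

n = 29 pairs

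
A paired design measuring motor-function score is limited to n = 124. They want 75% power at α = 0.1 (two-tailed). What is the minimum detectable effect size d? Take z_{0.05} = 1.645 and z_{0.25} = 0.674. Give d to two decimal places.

For a single sample (or paired design) of n = 124: d_min = (z_{α/2} + z_β)/√n.
z-sum = 1.645 + 0.674 = 2.319.
d_min = 2.319 / √124 = 2.319 / 11.136 = 0.208.

d_min ≈ 0.21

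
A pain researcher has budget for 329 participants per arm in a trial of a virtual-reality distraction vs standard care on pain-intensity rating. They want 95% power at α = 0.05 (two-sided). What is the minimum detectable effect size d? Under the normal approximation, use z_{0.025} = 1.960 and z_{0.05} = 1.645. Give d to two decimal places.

d_min ≈ 0.28

For two independent groups of n = 329 each: d_min = (z_{α/2} + z_β)·√(2/n).
z-sum = 1.960 + 1.645 = 3.605.
d_min = 3.605 × √(2/329) = 3.605 × 0.0780 = 0.281.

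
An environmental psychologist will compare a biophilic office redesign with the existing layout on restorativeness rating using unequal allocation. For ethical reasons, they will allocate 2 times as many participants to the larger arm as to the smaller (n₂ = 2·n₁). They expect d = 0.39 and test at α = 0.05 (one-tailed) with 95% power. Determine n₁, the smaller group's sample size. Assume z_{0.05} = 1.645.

With allocation ratio k = n₂/n₁ = 2, Var(x̄₁−x̄₂) = σ²(1/n₁ + 1/(k·n₁)) = σ²·(k+1)/(k·n₁).
So n₁ = (1 + 1/k)·((z_{α} + z_β)/d)² = 1.500 × (3.290/0.39)².
n₁ = 1.500 × 71.16 = 106.7.
Round up: n₁ = 107, giving n₂ = 2 × 107 = 214.

n₁ = 107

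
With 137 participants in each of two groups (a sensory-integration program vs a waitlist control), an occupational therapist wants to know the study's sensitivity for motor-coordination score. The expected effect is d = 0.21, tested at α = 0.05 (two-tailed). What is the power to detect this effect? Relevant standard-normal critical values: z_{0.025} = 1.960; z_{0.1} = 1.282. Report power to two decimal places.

power ≈ 0.41

For two equal groups, power = Φ(d·√(n/2) − z_{α/2}).
d·√(n/2) = 0.21 × √(137/2) = 0.21 × 8.276 = 1.738.
z_β = 1.738 − 1.960 = -0.222.
Power = Φ(-0.222) = 0.412.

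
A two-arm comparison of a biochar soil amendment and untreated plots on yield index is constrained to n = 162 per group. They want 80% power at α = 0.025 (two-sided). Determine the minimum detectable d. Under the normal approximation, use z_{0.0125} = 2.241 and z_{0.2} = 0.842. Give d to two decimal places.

For two independent groups of n = 162 each: d_min = (z_{α/2} + z_β)·√(2/n).
z-sum = 2.241 + 0.842 = 3.083.
d_min = 3.083 × √(2/162) = 3.083 × 0.1111 = 0.343.

d_min ≈ 0.34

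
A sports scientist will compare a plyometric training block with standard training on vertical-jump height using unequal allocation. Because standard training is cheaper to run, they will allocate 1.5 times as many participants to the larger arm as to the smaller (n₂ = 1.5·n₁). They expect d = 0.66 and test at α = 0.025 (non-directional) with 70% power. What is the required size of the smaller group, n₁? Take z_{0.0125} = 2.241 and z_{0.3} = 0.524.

With allocation ratio k = n₂/n₁ = 1.5, Var(x̄₁−x̄₂) = σ²(1/n₁ + 1/(k·n₁)) = σ²·(k+1)/(k·n₁).
So n₁ = (1 + 1/k)·((z_{α/2} + z_β)/d)² = 1.667 × (2.765/0.66)².
n₁ = 1.667 × 17.55 = 29.3.
Round up: n₁ = 30, giving n₂ = 1.5 × 30 = 45.

n₁ = 30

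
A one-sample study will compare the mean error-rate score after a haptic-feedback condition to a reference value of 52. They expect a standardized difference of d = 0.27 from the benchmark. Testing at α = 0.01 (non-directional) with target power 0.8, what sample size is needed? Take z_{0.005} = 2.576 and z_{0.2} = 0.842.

n = 161

For a one-sample test: n = ((z_{α/2} + z_β) / d)².
z_{α/2} + z_β = 2.576 + 0.842 = 3.418.
n = (3.418 / 0.27)² = 12.659² = 160.26.
Round up.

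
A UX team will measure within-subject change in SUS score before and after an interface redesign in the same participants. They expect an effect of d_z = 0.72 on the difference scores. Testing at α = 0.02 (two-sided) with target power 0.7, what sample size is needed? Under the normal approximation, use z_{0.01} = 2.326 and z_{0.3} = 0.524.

For a paired (one-sample on differences) test: n = ((z_{α/2} + z_β) / d)².
z_{α/2} + z_β = 2.326 + 0.524 = 2.850.
n = (2.850 / 0.72)² = 3.958² = 15.67.
Round up.

n = 16 pairs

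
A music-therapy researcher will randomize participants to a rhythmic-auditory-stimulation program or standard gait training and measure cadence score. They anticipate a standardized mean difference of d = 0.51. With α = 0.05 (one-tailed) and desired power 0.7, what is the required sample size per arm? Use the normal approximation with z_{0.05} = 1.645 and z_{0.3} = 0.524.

For two independent groups with equal n: n = 2·((z_{α} + z_β) / d)².
z_{α} + z_β = 1.645 + 0.524 = 2.169.
n = 2 × (2.169 / 0.51)² = 2 × 4.253² = 2 × 18.09 = 36.2.
Round up to the next whole participant.

n = 37 per group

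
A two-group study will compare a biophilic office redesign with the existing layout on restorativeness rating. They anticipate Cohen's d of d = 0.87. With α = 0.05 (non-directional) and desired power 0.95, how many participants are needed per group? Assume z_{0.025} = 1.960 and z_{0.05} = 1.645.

n = 35 per group

For two independent groups with equal n: n = 2·((z_{α/2} + z_β) / d)².
z_{α/2} + z_β = 1.960 + 1.645 = 3.605.
n = 2 × (3.605 / 0.87)² = 2 × 4.144² = 2 × 17.17 = 34.3.
Round up to the next whole participant.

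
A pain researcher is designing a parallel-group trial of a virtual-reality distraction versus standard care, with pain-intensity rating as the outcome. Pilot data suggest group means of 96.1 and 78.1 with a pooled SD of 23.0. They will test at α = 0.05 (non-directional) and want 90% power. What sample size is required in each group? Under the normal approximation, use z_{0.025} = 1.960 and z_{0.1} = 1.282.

Cohen's d = |M₁ − M₂| / SD_pooled = |96.1 − 78.1| / 23.0 = 18.0 / 23.0 = 0.783.
For two independent groups with equal n: n = 2·((z_{α/2} + z_β) / d)².
z_{α/2} + z_β = 1.960 + 1.282 = 3.242.
n = 2 × (3.242 / 0.783)² = 2 × 4.140² = 2 × 17.14 = 34.3.
Round up to the next whole participant.

n = 35 per group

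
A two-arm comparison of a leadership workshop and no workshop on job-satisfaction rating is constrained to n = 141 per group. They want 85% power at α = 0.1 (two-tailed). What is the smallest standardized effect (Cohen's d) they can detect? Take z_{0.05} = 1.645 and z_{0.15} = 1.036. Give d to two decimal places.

For two independent groups of n = 141 each: d_min = (z_{α/2} + z_β)·√(2/n).
z-sum = 1.645 + 1.036 = 2.681.
d_min = 2.681 × √(2/141) = 2.681 × 0.1191 = 0.319.

d_min ≈ 0.32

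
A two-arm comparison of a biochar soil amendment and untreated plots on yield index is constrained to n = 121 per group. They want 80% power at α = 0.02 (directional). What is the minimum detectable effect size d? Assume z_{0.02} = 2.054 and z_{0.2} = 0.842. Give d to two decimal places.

For two independent groups of n = 121 each: d_min = (z_{α} + z_β)·√(2/n).
z-sum = 2.054 + 0.842 = 2.896.
d_min = 2.896 × √(2/121) = 2.896 × 0.1286 = 0.372.

d_min ≈ 0.37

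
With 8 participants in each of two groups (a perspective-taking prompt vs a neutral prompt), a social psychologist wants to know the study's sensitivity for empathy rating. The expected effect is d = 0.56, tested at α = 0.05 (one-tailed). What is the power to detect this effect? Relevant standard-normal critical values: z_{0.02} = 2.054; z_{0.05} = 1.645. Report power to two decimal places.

power ≈ 0.30

For two equal groups, power = Φ(d·√(n/2) − z_{α}).
d·√(n/2) = 0.56 × √(8/2) = 0.56 × 2.000 = 1.120.
z_β = 1.120 − 1.645 = -0.525.
Power = Φ(-0.525) = 0.300.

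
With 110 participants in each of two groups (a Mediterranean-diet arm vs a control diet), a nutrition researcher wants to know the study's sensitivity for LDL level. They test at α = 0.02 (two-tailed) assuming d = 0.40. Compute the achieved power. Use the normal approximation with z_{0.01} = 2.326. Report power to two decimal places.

power ≈ 0.74

For two equal groups, power = Φ(d·√(n/2) − z_{α/2}).
d·√(n/2) = 0.40 × √(110/2) = 0.40 × 7.416 = 2.966.
z_β = 2.966 − 2.326 = 0.640.
Power = Φ(0.640) = 0.739.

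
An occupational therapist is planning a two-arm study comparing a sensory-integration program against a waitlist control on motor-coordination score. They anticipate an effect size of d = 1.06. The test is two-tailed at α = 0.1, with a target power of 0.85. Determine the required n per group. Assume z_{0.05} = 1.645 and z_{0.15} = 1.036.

n = 13 per group

For two independent groups with equal n: n = 2·((z_{α/2} + z_β) / d)².
z_{α/2} + z_β = 1.645 + 1.036 = 2.681.
n = 2 × (2.681 / 1.06)² = 2 × 2.529² = 2 × 6.40 = 12.8.
Round up to the next whole participant.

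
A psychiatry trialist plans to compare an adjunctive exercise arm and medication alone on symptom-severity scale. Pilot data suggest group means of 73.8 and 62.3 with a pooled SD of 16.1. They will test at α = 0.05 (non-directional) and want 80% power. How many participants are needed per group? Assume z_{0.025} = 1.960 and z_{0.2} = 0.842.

Cohen's d = |M₁ − M₂| / SD_pooled = |73.8 − 62.3| / 16.1 = 11.5 / 16.1 = 0.714.
For two independent groups with equal n: n = 2·((z_{α/2} + z_β) / d)².
z_{α/2} + z_β = 1.960 + 0.842 = 2.802.
n = 2 × (2.802 / 0.714)² = 2 × 3.924² = 2 × 15.40 = 30.8.
Round up to the next whole participant.

n = 31 per group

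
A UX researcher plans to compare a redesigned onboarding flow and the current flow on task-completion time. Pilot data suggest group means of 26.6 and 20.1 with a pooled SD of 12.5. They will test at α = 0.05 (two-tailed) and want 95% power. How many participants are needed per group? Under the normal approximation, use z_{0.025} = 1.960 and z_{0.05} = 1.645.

n = 97 per group

Cohen's d = |M₁ − M₂| / SD_pooled = |26.6 − 20.1| / 12.5 = 6.5 / 12.5 = 0.520.
For two independent groups with equal n: n = 2·((z_{α/2} + z_β) / d)².
z_{α/2} + z_β = 1.960 + 1.645 = 3.605.
n = 2 × (3.605 / 0.520)² = 2 × 6.933² = 2 × 48.06 = 96.1.
Round up to the next whole participant.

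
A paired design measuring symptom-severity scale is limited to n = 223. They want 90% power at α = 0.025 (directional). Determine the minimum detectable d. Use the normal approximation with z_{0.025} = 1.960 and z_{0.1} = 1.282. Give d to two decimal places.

d_min ≈ 0.22

For a single sample (or paired design) of n = 223: d_min = (z_{α} + z_β)/√n.
z-sum = 1.960 + 1.282 = 3.242.
d_min = 3.242 / √223 = 3.242 / 14.933 = 0.217.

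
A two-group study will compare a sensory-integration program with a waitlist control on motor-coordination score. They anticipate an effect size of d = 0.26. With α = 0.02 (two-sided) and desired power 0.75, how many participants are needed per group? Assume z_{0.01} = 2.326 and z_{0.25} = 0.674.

For two independent groups with equal n: n = 2·((z_{α/2} + z_β) / d)².
z_{α/2} + z_β = 2.326 + 0.674 = 3.000.
n = 2 × (3.000 / 0.26)² = 2 × 11.538² = 2 × 133.14 = 266.3.
Round up to the next whole participant.

n = 267 per group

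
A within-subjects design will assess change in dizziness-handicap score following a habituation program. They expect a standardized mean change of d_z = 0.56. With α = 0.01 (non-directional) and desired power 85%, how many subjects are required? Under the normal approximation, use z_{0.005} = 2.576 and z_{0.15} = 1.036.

n = 42 pairs

For a paired (one-sample on differences) test: n = ((z_{α/2} + z_β) / d)².
z_{α/2} + z_β = 2.576 + 1.036 = 3.612.
n = (3.612 / 0.56)² = 6.450² = 41.60.
Round up.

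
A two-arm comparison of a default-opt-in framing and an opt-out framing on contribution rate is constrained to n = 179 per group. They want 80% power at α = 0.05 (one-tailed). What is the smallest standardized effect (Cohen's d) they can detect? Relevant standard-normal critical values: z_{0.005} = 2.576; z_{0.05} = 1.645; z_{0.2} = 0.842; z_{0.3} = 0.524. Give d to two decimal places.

For two independent groups of n = 179 each: d_min = (z_{α} + z_β)·√(2/n).
z-sum = 1.645 + 0.842 = 2.487.
d_min = 2.487 × √(2/179) = 2.487 × 0.1057 = 0.263.

d_min ≈ 0.26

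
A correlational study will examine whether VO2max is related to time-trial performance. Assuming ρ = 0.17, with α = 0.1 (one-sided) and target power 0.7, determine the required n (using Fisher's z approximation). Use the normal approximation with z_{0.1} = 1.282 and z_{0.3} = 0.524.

n = 114

Fisher's z: C = ½·ln((1+r)/(1−r)) = ½·ln(1.4096) = 0.1717.
n = ((z_{α} + z_β)/C)² + 3.
(1.282 + 0.524) / 0.1717 = 1.806 / 0.1717 = 10.518.
n = 10.518² + 3 = 110.64 + 3 = 113.6.
Round up.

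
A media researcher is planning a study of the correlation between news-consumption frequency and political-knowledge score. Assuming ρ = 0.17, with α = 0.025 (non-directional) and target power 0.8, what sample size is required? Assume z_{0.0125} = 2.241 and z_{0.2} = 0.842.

Fisher's z: C = ½·ln((1+r)/(1−r)) = ½·ln(1.4096) = 0.1717.
n = ((z_{α/2} + z_β)/C)² + 3.
(2.241 + 0.842) / 0.1717 = 3.083 / 0.1717 = 17.956.
n = 17.956² + 3 = 322.41 + 3 = 325.4.
Round up.

n = 326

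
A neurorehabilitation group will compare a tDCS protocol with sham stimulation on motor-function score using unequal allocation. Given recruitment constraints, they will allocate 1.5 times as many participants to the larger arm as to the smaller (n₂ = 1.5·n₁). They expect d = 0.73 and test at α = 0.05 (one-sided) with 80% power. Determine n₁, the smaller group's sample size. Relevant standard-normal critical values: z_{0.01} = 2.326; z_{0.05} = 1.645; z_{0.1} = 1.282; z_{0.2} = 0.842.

n₁ = 20

With allocation ratio k = n₂/n₁ = 1.5, Var(x̄₁−x̄₂) = σ²(1/n₁ + 1/(k·n₁)) = σ²·(k+1)/(k·n₁).
So n₁ = (1 + 1/k)·((z_{α} + z_β)/d)² = 1.667 × (2.487/0.73)².
n₁ = 1.667 × 11.61 = 19.3.
Round up: n₁ = 20, giving n₂ = 1.5 × 20 = 30.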